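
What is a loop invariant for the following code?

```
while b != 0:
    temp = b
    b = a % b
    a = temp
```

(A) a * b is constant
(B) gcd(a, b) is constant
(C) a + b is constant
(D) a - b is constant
B

A loop invariant must hold before the first iteration and be re-established by every execution of the body.

(B) gcd(a, b) is constant: One iteration replaces (a, b) by (b, a mod b). Since a mod b = a - q*b for an integer q, any common divisor of a and b divides b and a mod b, and conversely; hence gcd(b, a mod b) = gcd(a, b). For instance (17, 9) -> (9, 8) keeps gcd = 1. At exit b = 0 and a = gcd of the original inputs.

The other options fail:
(A) a * b is constant: e.g. (a, b) = (17, 9) -> (9, 8): the product goes from 153 to 72.
(C) a + b is constant: e.g. (a, b) = (17, 9) -> (9, 8): the sum goes from 26 to 17.
(D) a - b is constant: e.g. (a, b) = (17, 9) -> (9, 8): the difference goes from 8 to 1.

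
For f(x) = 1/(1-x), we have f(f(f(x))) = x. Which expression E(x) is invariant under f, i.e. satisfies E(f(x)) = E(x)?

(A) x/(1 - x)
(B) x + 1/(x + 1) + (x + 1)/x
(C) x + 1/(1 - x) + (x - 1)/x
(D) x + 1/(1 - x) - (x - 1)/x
C

Replace x by f(x) = 1/(1 - x) in each option and simplify. As a quick numerical cross-check, also compare E(4) with E(f(4)) = E(-1/3).

(A) x/(1 - x)  ->  (1/(1 - x))/(1 - (1/(1 - x))) = -1/x; check: E(4) = -4/3 but E(-1/3) = -1/4.   [not invariant]
(B) x + 1/(x + 1) + (x + 1)/x  ->  (1/(1 - x)) + 1/((1/(1 - x)) + 1) + ((1/(1 - x)) + 1)/(1/(1 - x)) = (-x^3 + 6x^2 - 11x + 7)/(x^2 - 3x + 2); check: E(4) = 109/20 but E(-1/3) = -5/6.   [not invariant]
(C) x + 1/(1 - x) + (x - 1)/x  ->  (1/(1 - x)) + 1/(1 - (1/(1 - x))) + ((1/(1 - x)) - 1)/(1/(1 - x)), which simplifies back to x + 1/(1 - x) + (x - 1)/x; check: E(4) = 53/12, E(-1/3) = 53/12.   [invariant]
(D) x + 1/(1 - x) - (x - 1)/x  ->  (1/(1 - x)) + 1/(1 - (1/(1 - x))) - ((1/(1 - x)) - 1)/(1/(1 - x)) = (x^2(1 - x) - x + (x - 1)^2)/(x(x - 1)); check: E(4) = 35/12 but E(-1/3) = -43/12.   [not invariant]

Only (C) is unchanged. Indeed f(f(x)) = 1/(1 - 1/(1-x)) = (1-x)/(-x) = (x-1)/x, so E(x) = x + f(x) + f(f(x)) is the sum over the whole 3-cycle; applying f just permutes the three terms cyclically (x -> f(x) -> f(f(x)) -> x), leaving the sum unchanged.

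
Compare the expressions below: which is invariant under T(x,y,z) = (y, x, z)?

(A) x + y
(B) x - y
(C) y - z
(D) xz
A

Apply T(x,y,z) = (y, x, z) to each option, i.e. replace (x, y, z) by the transformed coordinates.
Substitute the transformed coordinates into each option and compare with the original:
(A) x + y  ->  (y) + (x) = x + y   [equals x + y: invariant]
(B) x - y  ->  (y) - (x) = -x + y   [differs from x - y: not invariant]
(C) y - z  ->  (x) - (z) = x - z   [differs from y - z: not invariant]
(D) xz  ->  (y)(z) = yz   [differs from xz: not invariant]

Only option (A), x + y, is unchanged by the transformation.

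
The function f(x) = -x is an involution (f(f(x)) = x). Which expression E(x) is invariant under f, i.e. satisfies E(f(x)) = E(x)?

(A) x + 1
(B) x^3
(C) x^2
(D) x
C

Replace x by f(x) = -x in each option and simplify. As a quick numerical cross-check, also compare E(3) with E(f(3)) = E(-3).

(A) x + 1  ->  (-x) + 1 = 1 - x; check: E(3) = 4 but E(-3) = -2.   [not invariant]
(B) x^3  ->  (-x)^3 = -x^3; check: E(3) = 27 but E(-3) = -27.   [not invariant]
(C) x^2  ->  (-x)^2, which simplifies back to x^2; check: E(3) = 9, E(-3) = 9.   [invariant]
(D) x  ->  (-x) = -x; check: E(3) = 3 but E(-3) = -3.   [not invariant]

Only (C) is unchanged. E is symmetric under swapping x with f(x) = -x, which is exactly what an involution does.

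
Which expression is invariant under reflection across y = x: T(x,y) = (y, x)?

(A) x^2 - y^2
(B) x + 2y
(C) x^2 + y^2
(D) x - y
C

The map is reflection across y = x: T(x,y) = (y, x).
Substitute the transformed coordinates into each option and compare with the original:
(A) x^2 - y^2  ->  (y)^2 - (x)^2 = -x^2 + y^2   [differs from x^2 - y^2: not invariant]
(B) x + 2y  ->  (y) + 2(x) = 2x + y   [differs from x + 2y: not invariant]
(C) x^2 + y^2  ->  (y)^2 + (x)^2 = x^2 + y^2   [equals x^2 + y^2: invariant]
(D) x - y  ->  (y) - (x) = -x + y   [differs from x - y: not invariant]

Only option (C), x^2 + y^2, is unchanged by the transformation.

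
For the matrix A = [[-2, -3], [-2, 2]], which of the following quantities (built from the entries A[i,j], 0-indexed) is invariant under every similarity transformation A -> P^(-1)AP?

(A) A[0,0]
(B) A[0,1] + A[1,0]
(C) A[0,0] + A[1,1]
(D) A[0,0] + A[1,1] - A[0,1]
C

A[0,0] + A[1,1] is the trace of A. By the cyclic property of the trace, tr(P^(-1)AP) = tr(APP^(-1)) = tr(A), so it is the same for every matrix similar to A.

The other combinations are not similarity invariants. For example, take P = [[2, 1], [1, 1]] (det P = 1), so P^(-1) = [[1, -1], [-1, 2]] and
B = P^(-1)AP = [[-5, -5], [3, 5]].
Evaluating each option on A and on B:
(A) A[0,0]: -2 for A, -5 for B -> changes
(B) A[0,1] + A[1,0]: -5 for A, -2 for B -> changes
(C) A[0,0] + A[1,1]: 0 for A, 0 for B -> unchanged
(D) A[0,0] + A[1,1] - A[0,1]: 3 for A, 5 for B -> changes

Only (C) A[0,0] + A[1,1] = 0 survives (and it does so for every P, not just this one), so it is the invariant.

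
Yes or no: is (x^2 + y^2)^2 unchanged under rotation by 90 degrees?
Yes

Applying rotation by 90 degrees: x' = x*cos(90 degrees) - y*sin(90 degrees) = -y, y' = x*sin(90 degrees) + y*cos(90 degrees) = x

Substituting into (x^2 + y^2)^2:
((-y)^2 + (x)^2)^2
= x^4 + 2x^2y^2 + y^4 = (x^2 + y^2)^2

This equals the original expression (x^2 + y^2)^2, so it IS invariant.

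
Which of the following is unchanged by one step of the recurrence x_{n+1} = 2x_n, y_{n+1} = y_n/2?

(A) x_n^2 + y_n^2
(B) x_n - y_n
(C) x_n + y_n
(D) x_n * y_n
D

For the recurrence x_{n+1} = 2x_n, y_{n+1} = y_n/2:

x_{n+1} * y_{n+1} = (2x_n) * (y_n/2) = x_n * y_n
The product is conserved.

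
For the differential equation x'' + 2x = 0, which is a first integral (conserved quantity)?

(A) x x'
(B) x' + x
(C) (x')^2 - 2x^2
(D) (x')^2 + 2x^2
D

A first integral I satisfies dI/dt = 0 along every solution. Differentiate each option and use the equation of motion:
(A) d/dt[x x'] = (x')^2 + x x'' = (x')^2 - 2x^2, not identically 0
(B) d/dt[x' + x] = x'' + x' = -2x + x', not identically 0
(C) d/dt[(x')^2 - 2x^2] = 2x'x'' - 4x x' = -8x x', not identically 0
(D) d/dt[(x')^2 + 2x^2] = 2x'x'' + 4x x' = 2x'(-2x) + 4x x' = 0

Only (D) has zero time-derivative. So the energy-like quantity (x')^2 + 2x^2 is the first integral.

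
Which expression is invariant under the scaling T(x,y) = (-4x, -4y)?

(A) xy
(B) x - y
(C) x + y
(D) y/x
D

Under the uniform scaling T(x,y) = (-4x, -4y):
Substitute the transformed coordinates into each option and compare with the original:
(A) xy  ->  (-4x)(-4y) = 16xy   [differs from xy: not invariant]
(B) x - y  ->  (-4x) - (-4y) = -4x + 4y   [differs from x - y: not invariant]
(C) x + y  ->  (-4x) + (-4y) = -4x - 4y   [differs from x + y: not invariant]
(D) y/x  ->  (-4y)/(-4x) = y/x   [equals y/x: invariant]

Only option (D), y/x, is unchanged by the transformation.
The common factor -4 cancels in a ratio of coordinates, while sums, products and sums of squares pick up factors of -4 or 16.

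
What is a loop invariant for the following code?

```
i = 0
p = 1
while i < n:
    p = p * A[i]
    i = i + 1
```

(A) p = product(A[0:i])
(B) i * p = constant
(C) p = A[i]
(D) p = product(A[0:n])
A

A loop invariant must hold before the first iteration and be re-established by every execution of the body.

(A) p = product(A[0:i]): Initially i = 0 and p = 1 = product of the empty slice A[0:0]. If p = product(A[0:i]) holds at the top of an iteration, the body sets p to product(A[0:i]) * A[i] = product(A[0:i+1]) and then i to i+1, so the property is restored. At exit i = n, giving p = product(A[0:n]).

The other options fail:
(B) i * p = constant: initially i * p = 0, but after one iteration it is 1 * A[0], which is nonzero in general.
(C) p = A[i]: after the first iteration p = A[0] but i = 1; in general p is a product of several elements, not a single one.
(D) p = product(A[0:n]): false before the loop (p = 1, not the full product) -- it only becomes true at exit.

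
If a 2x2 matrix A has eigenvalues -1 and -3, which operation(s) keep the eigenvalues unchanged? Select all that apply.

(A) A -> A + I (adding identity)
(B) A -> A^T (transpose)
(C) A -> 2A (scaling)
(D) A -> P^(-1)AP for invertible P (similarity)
B and D

Eigenvalues are preserved by:
1. Similarity transformations: A -> P^(-1)AP (same characteristic polynomial)
2. Transpose: A^T has the same eigenvalues as A

Eigenvalues are NOT preserved by:
- Adding identity: eigenvalues become -1+1, -3+1
- Scaling: eigenvalues become -2, -6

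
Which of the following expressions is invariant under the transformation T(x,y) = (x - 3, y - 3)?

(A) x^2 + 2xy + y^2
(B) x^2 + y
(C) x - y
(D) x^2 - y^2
C

An expression E(x,y) is invariant under T if E(T(x,y)) = E(x,y). Here T(x,y) = (x - 3, y - 3).
Substitute the transformed coordinates into each option and compare with the original:
(A) x^2 + 2xy + y^2  ->  (x - 3)^2 + 2(x - 3)(y - 3) + (y - 3)^2 = x^2 + 2xy - 12x + y^2 - 12y + 36   [differs from x^2 + 2xy + y^2: not invariant]
(B) x^2 + y  ->  (x - 3)^2 + (y - 3) = x^2 - 6x + y + 6   [differs from x^2 + y: not invariant]
(C) x - y  ->  (x - 3) - (y - 3) = x - y   [equals x - y: invariant]
(D) x^2 - y^2  ->  (x - 3)^2 - (y - 3)^2 = x^2 - 6x - y^2 + 6y   [differs from x^2 - y^2: not invariant]

Only option (C), x - y, is unchanged by the transformation.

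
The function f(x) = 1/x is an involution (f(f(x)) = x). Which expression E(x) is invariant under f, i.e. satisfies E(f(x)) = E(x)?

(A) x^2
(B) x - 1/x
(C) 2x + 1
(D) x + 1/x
D

Replace x by f(x) = 1/x in each option and simplify. As a quick numerical cross-check, also compare E(4) with E(f(4)) = E(1/4).

(A) x^2  ->  (1/x)^2 = x^(-2); check: E(4) = 16 but E(1/4) = 1/16.   [not invariant]
(B) x - 1/x  ->  (1/x) - 1/(1/x) = -x + 1/x; check: E(4) = 15/4 but E(1/4) = -15/4.   [not invariant]
(C) 2x + 1  ->  2(1/x) + 1 = (x + 2)/x; check: E(4) = 9 but E(1/4) = 3/2.   [not invariant]
(D) x + 1/x  ->  (1/x) + 1/(1/x), which simplifies back to x + 1/x; check: E(4) = 17/4, E(1/4) = 17/4.   [invariant]

Only (D) is unchanged. E is symmetric under swapping x with f(x) = 1/x, which is exactly what an involution does.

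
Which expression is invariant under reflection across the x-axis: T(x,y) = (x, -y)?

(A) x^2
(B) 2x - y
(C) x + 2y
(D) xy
A

The map is reflection across the x-axis: T(x,y) = (x, -y).
Substitute the transformed coordinates into each option and compare with the original:
(A) x^2  ->  (x)^2 = x^2   [equals x^2: invariant]
(B) 2x - y  ->  2(x) - (-y) = 2x + y   [differs from 2x - y: not invariant]
(C) x + 2y  ->  (x) + 2(-y) = x - 2y   [differs from x + 2y: not invariant]
(D) xy  ->  (x)(-y) = -xy   [differs from xy: not invariant]

Only option (A), x^2, is unchanged by the transformation.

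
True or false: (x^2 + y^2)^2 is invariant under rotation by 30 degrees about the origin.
True

Applying rotation by 30 degrees: x' = x*cos(30 degrees) - y*sin(30 degrees) = sqrt(3)x/2 - y/2, y' = x*sin(30 degrees) + y*cos(30 degrees) = x/2 + sqrt(3)y/2

Substituting into (x^2 + y^2)^2:
((sqrt(3)x/2 - y/2)^2 + (x/2 + sqrt(3)y/2)^2)^2
= x^4 + 2x^2y^2 + y^4 = (x^2 + y^2)^2

This equals the original expression (x^2 + y^2)^2, so it IS invariant.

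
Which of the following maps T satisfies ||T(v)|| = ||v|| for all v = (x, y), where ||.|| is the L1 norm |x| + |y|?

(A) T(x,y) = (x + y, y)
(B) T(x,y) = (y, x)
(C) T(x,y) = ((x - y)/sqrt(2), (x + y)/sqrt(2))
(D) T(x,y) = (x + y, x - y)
B

A transformation preserves a norm if ||T(v)|| = ||v|| for every v; a single vector where the norm changes rules an option out.

(A) T(x,y) = (x + y, y): v = (0, 1) has norm |0| + |1| = 1, but T(v) = (1, 1) has norm 2 -- not preserved.
(B) T(x,y) = (y, x): preserves the norm -- it only permutes the coordinates and/or flips signs, which leaves |x| + |y| unchanged.
(C) T(x,y) = ((x - y)/sqrt(2), (x + y)/sqrt(2)): v = (1, 0) has norm |1| + |0| = 1, but T(v) = (sqrt(2)/2, sqrt(2)/2) has norm sqrt(2) -- not preserved.
(D) T(x,y) = (x + y, x - y): v = (1, 0) has norm |1| + |0| = 1, but T(v) = (1, 1) has norm 2 -- not preserved.

Therefore the answer is (B).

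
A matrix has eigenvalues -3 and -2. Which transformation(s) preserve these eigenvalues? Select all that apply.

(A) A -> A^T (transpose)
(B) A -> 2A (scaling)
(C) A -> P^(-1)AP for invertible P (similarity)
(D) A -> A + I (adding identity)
A and C

Eigenvalues are preserved by:
1. Similarity transformations: A -> P^(-1)AP (same characteristic polynomial)
2. Transpose: A^T has the same eigenvalues as A

Eigenvalues are NOT preserved by:
- Adding identity: eigenvalues become -3+1, -2+1
- Scaling: eigenvalues become -6, -4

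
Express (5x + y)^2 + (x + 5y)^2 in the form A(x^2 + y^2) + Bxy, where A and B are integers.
26(x^2 + y^2) + 20xy

Expanding: (5x + y)^2 = 25x^2 + 10xy + y^2
(x + 5y)^2 = x^2 + 10xy + 25y^2
Sum = (25+1)(x^2+y^2) + 20xy = 26(x^2 + y^2) + 20xy
This is symmetric in x and y.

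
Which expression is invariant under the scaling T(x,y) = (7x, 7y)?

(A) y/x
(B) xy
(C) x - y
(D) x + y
A

Under the uniform scaling T(x,y) = (7x, 7y):
Substitute the transformed coordinates into each option and compare with the original:
(A) y/x  ->  (7y)/(7x) = y/x   [equals y/x: invariant]
(B) xy  ->  (7x)(7y) = 49xy   [differs from xy: not invariant]
(C) x - y  ->  (7x) - (7y) = 7x - 7y   [differs from x - y: not invariant]
(D) x + y  ->  (7x) + (7y) = 7x + 7y   [differs from x + y: not invariant]

Only option (A), y/x, is unchanged by the transformation.
The common factor 7 cancels in a ratio of coordinates, while sums, products and sums of squares pick up factors of 7 or 49.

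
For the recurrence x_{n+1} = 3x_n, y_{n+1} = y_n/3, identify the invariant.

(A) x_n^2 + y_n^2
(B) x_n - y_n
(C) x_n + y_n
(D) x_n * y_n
D

For the recurrence x_{n+1} = 3x_n, y_{n+1} = y_n/3:

x_{n+1} * y_{n+1} = (3x_n) * (y_n/3) = x_n * y_n
The product is conserved.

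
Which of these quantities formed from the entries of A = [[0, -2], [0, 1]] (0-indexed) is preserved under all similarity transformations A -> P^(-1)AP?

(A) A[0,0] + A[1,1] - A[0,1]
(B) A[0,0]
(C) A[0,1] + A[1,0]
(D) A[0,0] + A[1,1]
D

A[0,0] + A[1,1] is the trace of A. By the cyclic property of the trace, tr(P^(-1)AP) = tr(APP^(-1)) = tr(A), so it is the same for every matrix similar to A.

The other combinations are not similarity invariants. For example, take P = [[2, 1], [1, 1]] (det P = 1), so P^(-1) = [[1, -1], [-1, 2]] and
B = P^(-1)AP = [[-3, -3], [4, 4]].
Evaluating each option on A and on B:
(A) A[0,0] + A[1,1] - A[0,1]: 3 for A, 4 for B -> changes
(B) A[0,0]: 0 for A, -3 for B -> changes
(C) A[0,1] + A[1,0]: -2 for A, 1 for B -> changes
(D) A[0,0] + A[1,1]: 1 for A, 1 for B -> unchanged

Only (D) A[0,0] + A[1,1] = 1 survives (and it does so for every P, not just this one), so it is the invariant.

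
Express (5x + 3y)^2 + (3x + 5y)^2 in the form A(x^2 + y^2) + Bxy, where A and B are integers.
34(x^2 + y^2) + 60xy

Expanding: (5x + 3y)^2 = 25x^2 + 30xy + 9y^2
(3x + 5y)^2 = 9x^2 + 30xy + 25y^2
Sum = (25+9)(x^2+y^2) + 60xy = 34(x^2 + y^2) + 60xy
This is symmetric in x and y.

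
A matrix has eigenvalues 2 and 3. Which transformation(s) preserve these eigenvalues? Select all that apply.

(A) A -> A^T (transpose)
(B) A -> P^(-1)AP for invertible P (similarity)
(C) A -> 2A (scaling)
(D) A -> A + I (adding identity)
A and B

Eigenvalues are preserved by:
1. Similarity transformations: A -> P^(-1)AP (same characteristic polynomial)
2. Transpose: A^T has the same eigenvalues as A

Eigenvalues are NOT preserved by:
- Adding identity: eigenvalues become 2+1, 3+1
- Scaling: eigenvalues become 4, 6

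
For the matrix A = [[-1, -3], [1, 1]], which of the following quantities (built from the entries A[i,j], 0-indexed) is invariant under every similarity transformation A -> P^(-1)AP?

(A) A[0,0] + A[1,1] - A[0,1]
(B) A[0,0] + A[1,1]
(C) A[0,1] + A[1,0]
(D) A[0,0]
B

A[0,0] + A[1,1] is the trace of A. By the cyclic property of the trace, tr(P^(-1)AP) = tr(APP^(-1)) = tr(A), so it is the same for every matrix similar to A.

The other combinations are not similarity invariants. For example, take P = [[1, 1], [1, 2]] (det P = 1), so P^(-1) = [[2, -1], [-1, 1]] and
B = P^(-1)AP = [[-10, -17], [6, 10]].
Evaluating each option on A and on B:
(A) A[0,0] + A[1,1] - A[0,1]: 3 for A, 17 for B -> changes
(B) A[0,0] + A[1,1]: 0 for A, 0 for B -> unchanged
(C) A[0,1] + A[1,0]: -2 for A, -11 for B -> changes
(D) A[0,0]: -1 for A, -10 for B -> changes

Only (B) A[0,0] + A[1,1] = 0 survives (and it does so for every P, not just this one), so it is the invariant.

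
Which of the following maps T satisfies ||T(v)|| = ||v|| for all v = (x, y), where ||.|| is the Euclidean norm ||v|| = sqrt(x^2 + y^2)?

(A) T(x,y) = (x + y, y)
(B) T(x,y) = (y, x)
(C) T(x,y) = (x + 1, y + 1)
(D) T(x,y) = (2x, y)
B

A transformation preserves a norm if ||T(v)|| = ||v|| for every v; a single vector where the norm changes rules an option out.

(A) T(x,y) = (x + y, y): v = (0, 1) has norm sqrt((0)^2 + (1)^2) = 1, but T(v) = (1, 1) has norm sqrt(2) -- not preserved.
(B) T(x,y) = (y, x): preserves the norm -- it is an orthogonal map (a rotation/reflection), and (y)^2 + (x)^2 simplifies to x^2 + y^2.
(C) T(x,y) = (x + 1, y + 1): v = (1, 0) has norm sqrt((1)^2 + (0)^2) = 1, but T(v) = (2, 1) has norm sqrt(5) -- not preserved.
(D) T(x,y) = (2x, y): v = (1, 0) has norm sqrt((1)^2 + (0)^2) = 1, but T(v) = (2, 0) has norm 2 -- not preserved.

Therefore the answer is (B).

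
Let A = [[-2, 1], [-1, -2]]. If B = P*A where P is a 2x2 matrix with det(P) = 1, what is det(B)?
5

By the multiplicative property of determinants, det(B) = det(P*A) = det(P) * det(A) = det(A),
so the determinant is invariant under multiplication by any determinant-1 matrix; we just need det(A).

det(A) = (-2)(-2) - (1)(-1) = 4 - (-1) = 5

Therefore det(B) = 1 * 5 = 5.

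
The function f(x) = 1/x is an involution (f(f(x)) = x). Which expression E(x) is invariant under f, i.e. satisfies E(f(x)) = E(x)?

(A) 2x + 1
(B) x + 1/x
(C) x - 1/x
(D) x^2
B

Replace x by f(x) = 1/x in each option and simplify. As a quick numerical cross-check, also compare E(4) with E(f(4)) = E(1/4).

(A) 2x + 1  ->  2(1/x) + 1 = (x + 2)/x; check: E(4) = 9 but E(1/4) = 3/2.   [not invariant]
(B) x + 1/x  ->  (1/x) + 1/(1/x), which simplifies back to x + 1/x; check: E(4) = 17/4, E(1/4) = 17/4.   [invariant]
(C) x - 1/x  ->  (1/x) - 1/(1/x) = -x + 1/x; check: E(4) = 15/4 but E(1/4) = -15/4.   [not invariant]
(D) x^2  ->  (1/x)^2 = x^(-2); check: E(4) = 16 but E(1/4) = 1/16.   [not invariant]

Only (B) is unchanged. E is symmetric under swapping x with f(x) = 1/x, which is exactly what an involution does.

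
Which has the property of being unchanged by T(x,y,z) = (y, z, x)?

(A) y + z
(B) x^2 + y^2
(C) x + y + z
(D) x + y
C

Apply T(x,y,z) = (y, z, x) to each option, i.e. replace (x, y, z) by the transformed coordinates.
Substitute the transformed coordinates into each option and compare with the original:
(A) y + z  ->  (z) + (x) = x + z   [differs from y + z: not invariant]
(B) x^2 + y^2  ->  (y)^2 + (z)^2 = y^2 + z^2   [differs from x^2 + y^2: not invariant]
(C) x + y + z  ->  (y) + (z) + (x) = x + y + z   [equals x + y + z: invariant]
(D) x + y  ->  (y) + (z) = y + z   [differs from x + y: not invariant]

Only option (C), x + y + z, is unchanged by the transformation.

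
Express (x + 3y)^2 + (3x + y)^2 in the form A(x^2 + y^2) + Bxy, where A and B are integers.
10(x^2 + y^2) + 12xy

Expanding: (x + 3y)^2 = x^2 + 6xy + 9y^2
(3x + y)^2 = 9x^2 + 6xy + y^2
Sum = (1+9)(x^2+y^2) + 12xy = 10(x^2 + y^2) + 12xy
This is symmetric in x and y.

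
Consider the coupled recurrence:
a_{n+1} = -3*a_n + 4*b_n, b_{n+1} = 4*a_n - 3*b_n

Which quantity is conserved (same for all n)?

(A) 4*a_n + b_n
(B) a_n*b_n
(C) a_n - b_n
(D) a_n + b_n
D

Replace a_n by a_{n+1} = -3*a_n + 4*b_n and b_n by b_{n+1} = 4*a_n - 3*b_n in each option and simplify:
(A) 4*a_n + b_n  ->  4*(-3*a_n + 4*b_n) + (4*a_n - 3*b_n) = -8*a_n + 13*b_n   [not conserved]
(B) a_n*b_n  ->  (-3*a_n + 4*b_n)*(4*a_n - 3*b_n) = -12*a_n^2 + 25*a_n*b_n - 12*b_n^2   [not conserved]
(C) a_n - b_n  ->  (-3*a_n + 4*b_n) - (4*a_n - 3*b_n) = -7*a_n + 7*b_n   [not conserved]
(D) a_n + b_n  ->  (-3*a_n + 4*b_n) + (4*a_n - 3*b_n) = a_n + b_n   [conserved]

Only (D) a_n + b_n returns to itself after one step, so it is the conserved quantity.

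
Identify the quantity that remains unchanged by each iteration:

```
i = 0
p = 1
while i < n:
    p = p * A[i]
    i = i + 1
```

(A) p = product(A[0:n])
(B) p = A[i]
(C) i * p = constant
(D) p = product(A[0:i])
D

A loop invariant must hold before the first iteration and be re-established by every execution of the body.

(D) p = product(A[0:i]): Initially i = 0 and p = 1 = product of the empty slice A[0:0]. If p = product(A[0:i]) holds at the top of an iteration, the body sets p to product(A[0:i]) * A[i] = product(A[0:i+1]) and then i to i+1, so the property is restored. At exit i = n, giving p = product(A[0:n]).

The other options fail:
(A) p = product(A[0:n]): false before the loop (p = 1, not the full product) -- it only becomes true at exit.
(B) p = A[i]: after the first iteration p = A[0] but i = 1; in general p is a product of several elements, not a single one.
(C) i * p = constant: initially i * p = 0, but after one iteration it is 1 * A[0], which is nonzero in general.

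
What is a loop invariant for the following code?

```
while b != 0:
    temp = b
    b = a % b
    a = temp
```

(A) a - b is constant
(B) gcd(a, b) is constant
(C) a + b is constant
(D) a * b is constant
B

A loop invariant must hold before the first iteration and be re-established by every execution of the body.

(B) gcd(a, b) is constant: One iteration replaces (a, b) by (b, a mod b). Since a mod b = a - q*b for an integer q, any common divisor of a and b divides b and a mod b, and conversely; hence gcd(b, a mod b) = gcd(a, b). For instance (14, 9) -> (9, 5) keeps gcd = 1. At exit b = 0 and a = gcd of the original inputs.

The other options fail:
(A) a - b is constant: e.g. (a, b) = (14, 9) -> (9, 5): the difference goes from 5 to 4.
(C) a + b is constant: e.g. (a, b) = (14, 9) -> (9, 5): the sum goes from 23 to 14.
(D) a * b is constant: e.g. (a, b) = (14, 9) -> (9, 5): the product goes from 126 to 45.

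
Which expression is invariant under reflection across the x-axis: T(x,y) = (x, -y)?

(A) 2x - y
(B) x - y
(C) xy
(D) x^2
D

The map is reflection across the x-axis: T(x,y) = (x, -y).
Substitute the transformed coordinates into each option and compare with the original:
(A) 2x - y  ->  2(x) - (-y) = 2x + y   [differs from 2x - y: not invariant]
(B) x - y  ->  (x) - (-y) = x + y   [differs from x - y: not invariant]
(C) xy  ->  (x)(-y) = -xy   [differs from xy: not invariant]
(D) x^2  ->  (x)^2 = x^2   [equals x^2: invariant]

Only option (D), x^2, is unchanged by the transformation.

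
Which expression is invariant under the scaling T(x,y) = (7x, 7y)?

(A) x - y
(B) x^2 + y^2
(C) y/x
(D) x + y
C

Under the uniform scaling T(x,y) = (7x, 7y):
Substitute the transformed coordinates into each option and compare with the original:
(A) x - y  ->  (7x) - (7y) = 7x - 7y   [differs from x - y: not invariant]
(B) x^2 + y^2  ->  (7x)^2 + (7y)^2 = 49x^2 + 49y^2   [differs from x^2 + y^2: not invariant]
(C) y/x  ->  (7y)/(7x) = y/x   [equals y/x: invariant]
(D) x + y  ->  (7x) + (7y) = 7x + 7y   [differs from x + y: not invariant]

Only option (C), y/x, is unchanged by the transformation.
The common factor 7 cancels in a ratio of coordinates, while sums, products and sums of squares pick up factors of 7 or 49.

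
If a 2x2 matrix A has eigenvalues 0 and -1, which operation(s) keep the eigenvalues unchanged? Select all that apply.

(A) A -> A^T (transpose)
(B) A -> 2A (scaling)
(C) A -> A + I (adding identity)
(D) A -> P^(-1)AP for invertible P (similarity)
A and D

Eigenvalues are preserved by:
1. Similarity transformations: A -> P^(-1)AP (same characteristic polynomial)
2. Transpose: A^T has the same eigenvalues as A

Eigenvalues are NOT preserved by:
- Adding identity: eigenvalues become 0+1, -1+1
- Scaling: eigenvalues become 0, -2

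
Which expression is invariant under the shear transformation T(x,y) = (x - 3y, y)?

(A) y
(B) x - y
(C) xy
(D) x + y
A

Under the shear T(x,y) = (x - 3y, y):
Substitute the transformed coordinates into each option and compare with the original:
(A) y  ->  (y) = y   [equals y: invariant]
(B) x - y  ->  (x - 3y) - (y) = x - 4y   [differs from x - y: not invariant]
(C) xy  ->  (x - 3y)(y) = xy - 3y^2   [differs from xy: not invariant]
(D) x + y  ->  (x - 3y) + (y) = x - 2y   [differs from x + y: not invariant]

Only option (A), y, is unchanged by the transformation.
A horizontal shear moves points parallel to the x-axis, so the y-coordinate (and any function of y alone) is unchanged.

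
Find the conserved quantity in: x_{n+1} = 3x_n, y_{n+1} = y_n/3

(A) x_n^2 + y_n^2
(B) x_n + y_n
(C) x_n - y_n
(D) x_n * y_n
D

For the recurrence x_{n+1} = 3x_n, y_{n+1} = y_n/3:

x_{n+1} * y_{n+1} = (3x_n) * (y_n/3) = x_n * y_n
The product is conserved.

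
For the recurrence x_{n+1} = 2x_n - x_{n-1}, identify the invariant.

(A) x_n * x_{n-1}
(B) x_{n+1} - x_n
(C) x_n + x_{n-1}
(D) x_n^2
B

For the recurrence x_{n+1} = 2x_n - x_{n-1}:

If x_{n+1} = 2x_n - x_{n-1}, then:
x_{n+1} - x_n = x_n - x_{n-1}
The first difference is constant throughout the sequence.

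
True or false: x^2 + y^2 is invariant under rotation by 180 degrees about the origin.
True

Applying rotation by 180 degrees: x' = x*cos(180 degrees) - y*sin(180 degrees) = -x, y' = x*sin(180 degrees) + y*cos(180 degrees) = -y

Substituting into x^2 + y^2:
(-x)^2 + (-y)^2
= x^2 + y^2

This equals the original expression x^2 + y^2, so it IS invariant.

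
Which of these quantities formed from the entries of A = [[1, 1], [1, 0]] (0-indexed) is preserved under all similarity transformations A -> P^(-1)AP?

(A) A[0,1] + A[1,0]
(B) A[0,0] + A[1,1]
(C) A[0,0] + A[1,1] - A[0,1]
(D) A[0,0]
B

A[0,0] + A[1,1] is the trace of A. By the cyclic property of the trace, tr(P^(-1)AP) = tr(APP^(-1)) = tr(A), so it is the same for every matrix similar to A.

The other combinations are not similarity invariants. For example, take P = [[1, -1], [0, 1]] (det P = 1), so P^(-1) = [[1, 1], [0, 1]] and
B = P^(-1)AP = [[2, -1], [1, -1]].
Evaluating each option on A and on B:
(A) A[0,1] + A[1,0]: 2 for A, 0 for B -> changes
(B) A[0,0] + A[1,1]: 1 for A, 1 for B -> unchanged
(C) A[0,0] + A[1,1] - A[0,1]: 0 for A, 2 for B -> changes
(D) A[0,0]: 1 for A, 2 for B -> changes

Only (B) A[0,0] + A[1,1] = 1 survives (and it does so for every P, not just this one), so it is the invariant.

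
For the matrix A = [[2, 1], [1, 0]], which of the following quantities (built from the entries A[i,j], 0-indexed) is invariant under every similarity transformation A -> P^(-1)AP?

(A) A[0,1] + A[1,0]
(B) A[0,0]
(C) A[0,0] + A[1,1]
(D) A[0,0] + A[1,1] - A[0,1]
C

A[0,0] + A[1,1] is the trace of A. By the cyclic property of the trace, tr(P^(-1)AP) = tr(APP^(-1)) = tr(A), so it is the same for every matrix similar to A.

The other combinations are not similarity invariants. For example, take P = [[1, 1], [0, 1]] (det P = 1), so P^(-1) = [[1, -1], [0, 1]] and
B = P^(-1)AP = [[1, 2], [1, 1]].
Evaluating each option on A and on B:
(A) A[0,1] + A[1,0]: 2 for A, 3 for B -> changes
(B) A[0,0]: 2 for A, 1 for B -> changes
(C) A[0,0] + A[1,1]: 2 for A, 2 for B -> unchanged
(D) A[0,0] + A[1,1] - A[0,1]: 1 for A, 0 for B -> changes

Only (C) A[0,0] + A[1,1] = 2 survives (and it does so for every P, not just this one), so it is the invariant.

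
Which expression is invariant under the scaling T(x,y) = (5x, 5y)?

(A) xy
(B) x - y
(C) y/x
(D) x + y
C

Under the uniform scaling T(x,y) = (5x, 5y):
Substitute the transformed coordinates into each option and compare with the original:
(A) xy  ->  (5x)(5y) = 25xy   [differs from xy: not invariant]
(B) x - y  ->  (5x) - (5y) = 5x - 5y   [differs from x - y: not invariant]
(C) y/x  ->  (5y)/(5x) = y/x   [equals y/x: invariant]
(D) x + y  ->  (5x) + (5y) = 5x + 5y   [differs from x + y: not invariant]

Only option (C), y/x, is unchanged by the transformation.
The common factor 5 cancels in a ratio of coordinates, while sums, products and sums of squares pick up factors of 5 or 25.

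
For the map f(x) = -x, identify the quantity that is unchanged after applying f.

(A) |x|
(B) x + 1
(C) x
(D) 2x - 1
A

For f(x) = -x:
Applying f replaces x by -x. Since |-x| = |x|, the absolute value is unchanged by f, whereas x -> -x, 2x - 1 -> -2x - 1 and x + 1 -> -x + 1 all change.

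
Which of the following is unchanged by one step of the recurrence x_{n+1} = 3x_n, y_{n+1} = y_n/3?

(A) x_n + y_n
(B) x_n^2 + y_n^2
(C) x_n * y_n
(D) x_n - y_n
C

For the recurrence x_{n+1} = 3x_n, y_{n+1} = y_n/3:

x_{n+1} * y_{n+1} = (3x_n) * (y_n/3) = x_n * y_n
The product is conserved.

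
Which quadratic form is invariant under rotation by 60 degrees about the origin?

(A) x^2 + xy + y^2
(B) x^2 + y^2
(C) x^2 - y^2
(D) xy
B

Rotation by 60 degrees sends (x, y) to (x/2 - sqrt(3)y/2, sqrt(3)x/2 + y/2).
Substitute the transformed coordinates into each option and compare with the original:
(A) x^2 + xy + y^2  ->  (x/2 - sqrt(3)y/2)^2 + (x/2 - sqrt(3)y/2)(sqrt(3)x/2 + y/2) + (sqrt(3)x/2 + y/2)^2 = sqrt(3)x^2/4 + x^2 - xy/2 - sqrt(3)y^2/4 + y^2   [differs from x^2 + xy + y^2: not invariant]
(B) x^2 + y^2  ->  (x/2 - sqrt(3)y/2)^2 + (sqrt(3)x/2 + y/2)^2 = x^2 + y^2   [equals x^2 + y^2: invariant]
(C) x^2 - y^2  ->  (x/2 - sqrt(3)y/2)^2 - (sqrt(3)x/2 + y/2)^2 = -x^2/2 - sqrt(3)xy + y^2/2   [differs from x^2 - y^2: not invariant]
(D) xy  ->  (x/2 - sqrt(3)y/2)(sqrt(3)x/2 + y/2) = sqrt(3)x^2/4 - xy/2 - sqrt(3)y^2/4   [differs from xy: not invariant]

Only option (B), x^2 + y^2, is unchanged by the transformation.
x^2 + y^2 is the squared distance from the origin, which rotations preserve.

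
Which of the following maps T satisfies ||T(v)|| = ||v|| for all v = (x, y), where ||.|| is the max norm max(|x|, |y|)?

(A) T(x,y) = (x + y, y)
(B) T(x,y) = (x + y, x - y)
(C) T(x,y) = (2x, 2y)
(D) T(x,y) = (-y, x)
D

A transformation preserves a norm if ||T(v)|| = ||v|| for every v; a single vector where the norm changes rules an option out.

(A) T(x,y) = (x + y, y): v = (1, 1) has norm max(|1|, |1|) = 1, but T(v) = (2, 1) has norm 2 -- not preserved.
(B) T(x,y) = (x + y, x - y): v = (1, 1) has norm max(|1|, |1|) = 1, but T(v) = (2, 0) has norm 2 -- not preserved.
(C) T(x,y) = (2x, 2y): v = (1, 0) has norm max(|1|, |0|) = 1, but T(v) = (2, 0) has norm 2 -- not preserved.
(D) T(x,y) = (-y, x): preserves the norm -- it only permutes the coordinates and/or flips signs, which leaves max(|x|, |y|) unchanged.

Therefore the answer is (D).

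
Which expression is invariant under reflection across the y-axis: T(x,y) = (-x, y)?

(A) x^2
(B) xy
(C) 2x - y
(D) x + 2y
A

The map is reflection across the y-axis: T(x,y) = (-x, y).
Substitute the transformed coordinates into each option and compare with the original:
(A) x^2  ->  (-x)^2 = x^2   [equals x^2: invariant]
(B) xy  ->  (-x)(y) = -xy   [differs from xy: not invariant]
(C) 2x - y  ->  2(-x) - (y) = -2x - y   [differs from 2x - y: not invariant]
(D) x + 2y  ->  (-x) + 2(y) = -x + 2y   [differs from x + 2y: not invariant]

Only option (A), x^2, is unchanged by the transformation.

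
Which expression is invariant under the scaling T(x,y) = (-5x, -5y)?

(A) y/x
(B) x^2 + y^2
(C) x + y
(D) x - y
A

Under the uniform scaling T(x,y) = (-5x, -5y):
Substitute the transformed coordinates into each option and compare with the original:
(A) y/x  ->  (-5y)/(-5x) = y/x   [equals y/x: invariant]
(B) x^2 + y^2  ->  (-5x)^2 + (-5y)^2 = 25x^2 + 25y^2   [differs from x^2 + y^2: not invariant]
(C) x + y  ->  (-5x) + (-5y) = -5x - 5y   [differs from x + y: not invariant]
(D) x - y  ->  (-5x) - (-5y) = -5x + 5y   [differs from x - y: not invariant]

Only option (A), y/x, is unchanged by the transformation.
The common factor -5 cancels in a ratio of coordinates, while sums, products and sums of squares pick up factors of -5 or 25.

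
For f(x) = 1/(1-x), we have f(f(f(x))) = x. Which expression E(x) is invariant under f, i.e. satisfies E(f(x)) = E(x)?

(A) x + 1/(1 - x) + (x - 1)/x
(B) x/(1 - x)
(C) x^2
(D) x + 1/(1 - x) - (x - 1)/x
A

Replace x by f(x) = 1/(1 - x) in each option and simplify. As a quick numerical cross-check, also compare E(4) with E(f(4)) = E(-1/3).

(A) x + 1/(1 - x) + (x - 1)/x  ->  (1/(1 - x)) + 1/(1 - (1/(1 - x))) + ((1/(1 - x)) - 1)/(1/(1 - x)), which simplifies back to x + 1/(1 - x) + (x - 1)/x; check: E(4) = 53/12, E(-1/3) = 53/12.   [invariant]
(B) x/(1 - x)  ->  (1/(1 - x))/(1 - (1/(1 - x))) = -1/x; check: E(4) = -4/3 but E(-1/3) = -1/4.   [not invariant]
(C) x^2  ->  (1/(1 - x))^2 = (x - 1)^(-2); check: E(4) = 16 but E(-1/3) = 1/9.   [not invariant]
(D) x + 1/(1 - x) - (x - 1)/x  ->  (1/(1 - x)) + 1/(1 - (1/(1 - x))) - ((1/(1 - x)) - 1)/(1/(1 - x)) = (x^2(1 - x) - x + (x - 1)^2)/(x(x - 1)); check: E(4) = 35/12 but E(-1/3) = -43/12.   [not invariant]

Only (A) is unchanged. Indeed f(f(x)) = 1/(1 - 1/(1-x)) = (1-x)/(-x) = (x-1)/x, so E(x) = x + f(x) + f(f(x)) is the sum over the whole 3-cycle; applying f just permutes the three terms cyclically (x -> f(x) -> f(f(x)) -> x), leaving the sum unchanged.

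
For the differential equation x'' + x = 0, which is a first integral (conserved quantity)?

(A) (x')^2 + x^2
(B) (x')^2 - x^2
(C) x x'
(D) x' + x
A

A first integral I satisfies dI/dt = 0 along every solution. Differentiate each option and use the equation of motion:
(A) d/dt[(x')^2 + x^2] = 2x'x'' + 2x x' = 2x'(-x) + 2x x' = 0
(B) d/dt[(x')^2 - x^2] = 2x'x'' - 2x x' = -4x x', not identically 0
(C) d/dt[x x'] = (x')^2 + x x'' = (x')^2 - x^2, not identically 0
(D) d/dt[x' + x] = x'' + x' = -x + x', not identically 0

Only (A) has zero time-derivative. So the energy-like quantity (x')^2 + x^2 is the first integral.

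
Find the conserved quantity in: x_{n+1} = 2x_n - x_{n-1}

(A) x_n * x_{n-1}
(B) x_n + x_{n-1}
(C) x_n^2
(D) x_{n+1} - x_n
D

For the recurrence x_{n+1} = 2x_n - x_{n-1}:

If x_{n+1} = 2x_n - x_{n-1}, then:
x_{n+1} - x_n = x_n - x_{n-1}
The first difference is constant throughout the sequence.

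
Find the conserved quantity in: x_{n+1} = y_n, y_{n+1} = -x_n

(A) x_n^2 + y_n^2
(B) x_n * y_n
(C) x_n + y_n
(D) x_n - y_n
A

For the recurrence x_{n+1} = y_n, y_{n+1} = -x_n:

x_{n+1}^2 + y_{n+1}^2 = y_n^2 + (-x_n)^2 = x_n^2 + y_n^2
The sum of squares is conserved (like energy in a harmonic oscillator).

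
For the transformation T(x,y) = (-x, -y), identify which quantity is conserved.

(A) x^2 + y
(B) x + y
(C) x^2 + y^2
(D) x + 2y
C

An expression E(x,y) is invariant under T if E(T(x,y)) = E(x,y). Here T(x,y) = (-x, -y).
Substitute the transformed coordinates into each option and compare with the original:
(A) x^2 + y  ->  (-x)^2 + (-y) = x^2 - y   [differs from x^2 + y: not invariant]
(B) x + y  ->  (-x) + (-y) = -x - y   [differs from x + y: not invariant]
(C) x^2 + y^2  ->  (-x)^2 + (-y)^2 = x^2 + y^2   [equals x^2 + y^2: invariant]
(D) x + 2y  ->  (-x) + 2(-y) = -x - 2y   [differs from x + 2y: not invariant]

Only option (C), x^2 + y^2, is unchanged by the transformation.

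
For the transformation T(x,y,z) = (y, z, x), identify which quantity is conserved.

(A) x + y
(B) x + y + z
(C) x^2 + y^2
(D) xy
B

Apply T(x,y,z) = (y, z, x) to each option, i.e. replace (x, y, z) by the transformed coordinates.
Substitute the transformed coordinates into each option and compare with the original:
(A) x + y  ->  (y) + (z) = y + z   [differs from x + y: not invariant]
(B) x + y + z  ->  (y) + (z) + (x) = x + y + z   [equals x + y + z: invariant]
(C) x^2 + y^2  ->  (y)^2 + (z)^2 = y^2 + z^2   [differs from x^2 + y^2: not invariant]
(D) xy  ->  (y)(z) = yz   [differs from xy: not invariant]

Only option (B), x + y + z, is unchanged by the transformation.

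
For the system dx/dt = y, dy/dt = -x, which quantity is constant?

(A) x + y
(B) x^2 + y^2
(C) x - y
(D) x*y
B

A first integral I satisfies dI/dt = 0 along every solution. Differentiate each option and use the equation of motion:
(A) d/dt[x + y] = y + (-x) = y - x, not identically 0
(B) d/dt[x^2 + y^2] = 2x*dx/dt + 2y*dy/dt = 2x*y + 2y*(-x) = 0
(C) d/dt[x - y] = y - (-x) = x + y, not identically 0
(D) d/dt[x*y] = (dx/dt)y + x(dy/dt) = y^2 - x^2, not identically 0

Only (B) has zero time-derivative. So x^2 + y^2 (the squared radius; trajectories are circles) is the conserved quantity.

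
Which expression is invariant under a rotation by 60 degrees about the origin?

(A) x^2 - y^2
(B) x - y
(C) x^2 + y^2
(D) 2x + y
C

A rotation by 60 degrees sends (x, y) to (x/2 - sqrt(3)y/2, sqrt(3)x/2 + y/2).
Substitute the transformed coordinates into each option and compare with the original:
(A) x^2 - y^2  ->  (x/2 - sqrt(3)y/2)^2 - (sqrt(3)x/2 + y/2)^2 = -x^2/2 - sqrt(3)xy + y^2/2   [differs from x^2 - y^2: not invariant]
(B) x - y  ->  (x/2 - sqrt(3)y/2) - (sqrt(3)x/2 + y/2) = -sqrt(3)x/2 + x/2 - sqrt(3)y/2 - y/2   [differs from x - y: not invariant]
(C) x^2 + y^2  ->  (x/2 - sqrt(3)y/2)^2 + (sqrt(3)x/2 + y/2)^2 = x^2 + y^2   [equals x^2 + y^2: invariant]
(D) 2x + y  ->  2(x/2 - sqrt(3)y/2) + (sqrt(3)x/2 + y/2) = sqrt(3)x/2 + x - sqrt(3)y + y/2   [differs from 2x + y: not invariant]

Only option (C), x^2 + y^2, is unchanged by the transformation.
Geometrically, x^2 + y^2 is the squared distance from the origin, which every rotation about the origin preserves.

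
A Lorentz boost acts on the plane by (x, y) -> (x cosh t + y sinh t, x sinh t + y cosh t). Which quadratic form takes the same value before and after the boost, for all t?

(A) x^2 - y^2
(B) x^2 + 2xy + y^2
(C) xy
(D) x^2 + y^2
A

Write x' = x cosh t + y sinh t, y' = x sinh t + y cosh t and substitute into each option:
(A) x^2 - y^2: (x cosh t + y sinh t)^2 - (x sinh t + y cosh t)^2 = x^2(cosh^2 t - sinh^2 t) + 2xy(cosh t sinh t - sinh t cosh t) + y^2(sinh^2 t - cosh^2 t) = x^2 - y^2   [invariant, using cosh^2 t - sinh^2 t = 1]
(B) x^2 + 2xy + y^2: (x' + y')^2 with x' + y' = (x + y)(cosh t + sinh t) = (x + y)e^t, so it becomes (x + y)^2 e^(2t)   [not invariant for t != 0]
(C) xy: (x cosh t + y sinh t)(x sinh t + y cosh t) = xy(cosh^2 t + sinh^2 t) + (x^2 + y^2) sinh t cosh t = xy cosh 2t + (x^2 + y^2)(sinh 2t)/2   [not invariant for t != 0]
(D) x^2 + y^2: (x cosh t + y sinh t)^2 + (x sinh t + y cosh t)^2 = (x^2 + y^2)(cosh^2 t + sinh^2 t) + 4xy sinh t cosh t = (x^2 + y^2) cosh 2t + 2xy sinh 2t   [not invariant for t != 0]

Only (A) x^2 - y^2 is unchanged; it is the Minkowski form preserved by Lorentz boosts, just as x^2 + y^2 is preserved by ordinary rotations.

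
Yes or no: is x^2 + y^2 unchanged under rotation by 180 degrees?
Yes

Applying rotation by 180 degrees: x' = x*cos(180 degrees) - y*sin(180 degrees) = -x, y' = x*sin(180 degrees) + y*cos(180 degrees) = -y

Substituting into x^2 + y^2:
(-x)^2 + (-y)^2
= x^2 + y^2

This equals the original expression x^2 + y^2, so it IS invariant.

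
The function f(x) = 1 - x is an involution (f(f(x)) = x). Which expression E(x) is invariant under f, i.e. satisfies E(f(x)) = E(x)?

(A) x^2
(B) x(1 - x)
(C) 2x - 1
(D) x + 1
B

Replace x by f(x) = 1 - x in each option and simplify. As a quick numerical cross-check, also compare E(4) with E(f(4)) = E(-3).

(A) x^2  ->  (1 - x)^2 = (x - 1)^2; check: E(4) = 16 but E(-3) = 9.   [not invariant]
(B) x(1 - x)  ->  (1 - x)(1 - (1 - x)), which simplifies back to x(1 - x); check: E(4) = -12, E(-3) = -12.   [invariant]
(C) 2x - 1  ->  2(1 - x) - 1 = 1 - 2x; check: E(4) = 7 but E(-3) = -7.   [not invariant]
(D) x + 1  ->  (1 - x) + 1 = 2 - x; check: E(4) = 5 but E(-3) = -2.   [not invariant]

Only (B) is unchanged. E is symmetric under swapping x with f(x) = 1 - x, which is exactly what an involution does.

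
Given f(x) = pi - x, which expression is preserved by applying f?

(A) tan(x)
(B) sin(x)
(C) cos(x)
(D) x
B

For f(x) = pi - x:
sin(pi - x) = sin(x), so sine is invariant under this transformation.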